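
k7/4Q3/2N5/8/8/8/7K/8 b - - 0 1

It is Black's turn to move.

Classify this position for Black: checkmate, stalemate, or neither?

stalemate

Black to move; black king on a8.
In check: no.
King squares — a7: attacked by Nc6; b7: attacked by Qe7; b8: attacked by Nc6.
Legal moves for Black: none.
Not in check and no legal moves → stalemate.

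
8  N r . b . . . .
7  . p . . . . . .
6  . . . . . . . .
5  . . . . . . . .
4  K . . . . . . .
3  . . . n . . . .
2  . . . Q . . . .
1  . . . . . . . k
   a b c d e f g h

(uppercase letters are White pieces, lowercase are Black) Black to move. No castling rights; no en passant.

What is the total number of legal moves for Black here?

20

Black to move; king on h1.
In check: no.
Legal moves: Be7, Bc7, Bf6, Bb6, Bg5, Ba5, Bh4, Rc8, Rxa8+, Ne5, Nc5+, Nf4, Nb4, Nf2, Nb2+, Ne1, Nc1, Kg1, b6, b5+.
Count: 20.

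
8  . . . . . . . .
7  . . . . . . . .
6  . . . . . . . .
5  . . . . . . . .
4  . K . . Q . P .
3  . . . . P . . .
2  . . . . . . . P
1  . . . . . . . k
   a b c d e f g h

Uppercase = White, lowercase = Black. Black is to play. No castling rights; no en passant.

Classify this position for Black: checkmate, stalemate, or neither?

Black to move; black king on h1.
In check: yes, from the white queen on e4.
Legal moves for Black: Kxh2, Kg1.
Black is in check but has 2 legal moves → neither.

neither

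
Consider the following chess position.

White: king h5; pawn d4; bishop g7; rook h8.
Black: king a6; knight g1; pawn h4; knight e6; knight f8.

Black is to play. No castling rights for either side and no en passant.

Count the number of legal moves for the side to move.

19

Black to move; king on a6.
In check: no.
Legal moves: Nh7, Nd7, Ng6, Nd8, Nxg7+, Nc7, Ng5, Nc5, Nf4+, Nxd4, Kb7, Ka7, Kb6, Kb5, Ka5, Nh3, Nf3, Ne2, h3.
Count: 19.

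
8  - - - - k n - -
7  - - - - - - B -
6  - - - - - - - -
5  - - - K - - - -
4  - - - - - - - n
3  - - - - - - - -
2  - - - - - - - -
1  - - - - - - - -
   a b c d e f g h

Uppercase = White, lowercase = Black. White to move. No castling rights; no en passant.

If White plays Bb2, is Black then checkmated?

After Bb2: black king on e8; in check: no.
Black is not in check, so this cannot be checkmate.

no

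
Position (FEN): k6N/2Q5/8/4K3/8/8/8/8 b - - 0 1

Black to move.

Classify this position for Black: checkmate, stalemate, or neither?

stalemate

Black to move; black king on a8.
In check: no.
King squares — a7: attacked by Qc7; b7: attacked by Qc7; b8: attacked by Qc7.
Legal moves for Black: none.
Not in check and no legal moves → stalemate.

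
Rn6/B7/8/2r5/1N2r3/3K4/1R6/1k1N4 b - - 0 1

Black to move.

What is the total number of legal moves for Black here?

2

Black to move; king on b1.
In check: yes, from the white rook on b2.
Legal moves: Kc1, Ka1.
Count: 2.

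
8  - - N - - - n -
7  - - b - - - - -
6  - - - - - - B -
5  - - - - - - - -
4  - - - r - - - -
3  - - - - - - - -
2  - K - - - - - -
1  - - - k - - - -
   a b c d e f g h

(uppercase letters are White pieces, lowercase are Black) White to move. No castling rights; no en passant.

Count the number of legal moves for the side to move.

19

White to move; king on b2.
In check: no.
Legal moves: Ne7, Na7, Nd6, Nb6, Be8, Bh7, Bf7, Bh5+, Bf5, Be4, Bd3, Bc2+, Bb1, Kc3, Kb3, Ka3, Ka2, Kb1, Ka1.
Count: 19.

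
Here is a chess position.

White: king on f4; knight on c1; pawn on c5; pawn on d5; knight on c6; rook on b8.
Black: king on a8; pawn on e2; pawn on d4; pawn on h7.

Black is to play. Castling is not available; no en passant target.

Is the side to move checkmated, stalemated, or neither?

checkmate

Black to move; black king on a8.
In check: yes, from the white rook on b8.
King squares — a7: attacked by Nc6; b7: attacked by Rb8; b8: attacked by Nc6.
Legal moves for Black: none.
In check with no legal moves → checkmate.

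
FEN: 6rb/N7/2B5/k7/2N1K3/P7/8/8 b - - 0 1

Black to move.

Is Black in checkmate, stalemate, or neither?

neither

Black to move; black king on a5.
In check: yes, from the white knight on c4.
Legal moves for Black: Ka6.
Black is in check but has 1 legal move → neither.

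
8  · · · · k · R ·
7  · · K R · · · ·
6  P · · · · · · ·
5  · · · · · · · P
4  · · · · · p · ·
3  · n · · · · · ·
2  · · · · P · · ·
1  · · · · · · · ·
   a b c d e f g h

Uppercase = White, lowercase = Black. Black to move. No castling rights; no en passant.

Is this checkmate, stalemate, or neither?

Black to move; black king on e8.
In check: yes, from the white rook on g8.
King squares — d7: attacked by Kc7; e7: attacked by Rd7; f7: attacked by Rd7; d8: attacked by Kc7; f8: attacked by Rg8.
Legal moves for Black: none.
In check with no legal moves → checkmate.

checkmate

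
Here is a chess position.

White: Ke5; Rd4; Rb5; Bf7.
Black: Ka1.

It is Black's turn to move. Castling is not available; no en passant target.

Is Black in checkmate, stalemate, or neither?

stalemate

Black to move; black king on a1.
In check: no.
King squares — b1: attacked by Rb5; a2: attacked by Bf7; b2: attacked by Rb5.
Legal moves for Black: none.
Not in check and no legal moves → stalemate.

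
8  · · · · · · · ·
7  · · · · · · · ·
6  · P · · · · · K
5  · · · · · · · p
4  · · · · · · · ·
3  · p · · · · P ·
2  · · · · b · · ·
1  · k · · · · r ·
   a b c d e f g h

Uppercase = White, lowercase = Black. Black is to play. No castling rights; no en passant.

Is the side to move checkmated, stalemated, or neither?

Black to move; black king on b1.
In check: no.
Legal moves for Black include: Ba6, Bb5, Bg4, Bc4, Bf3, Bd3, Bf1, Bd1, Rxg3, Rg2, Rh1, Rf1, Re1, Rd1, Rc1, Kc2, Kb2, Ka2, ... (list truncated; more exist).
Black has legal moves and is not in check → neither.

neither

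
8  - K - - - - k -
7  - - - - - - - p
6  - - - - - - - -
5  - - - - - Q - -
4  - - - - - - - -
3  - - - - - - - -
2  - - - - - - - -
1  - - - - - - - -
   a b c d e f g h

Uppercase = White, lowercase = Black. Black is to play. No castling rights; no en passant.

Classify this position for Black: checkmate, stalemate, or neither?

neither

Black to move; black king on g8.
In check: no.
Legal moves for Black: Kh8, Kg7, h6, h5.
Black has 4 legal moves and is not in check → neither.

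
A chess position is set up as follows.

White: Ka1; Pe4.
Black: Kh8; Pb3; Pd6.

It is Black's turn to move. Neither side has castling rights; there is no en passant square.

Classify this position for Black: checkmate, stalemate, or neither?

Black to move; black king on h8.
In check: no.
Legal moves for Black: Kg8, Kh7, Kg7, d5, b2+.
Black has 5 legal moves and is not in check → neither.

neither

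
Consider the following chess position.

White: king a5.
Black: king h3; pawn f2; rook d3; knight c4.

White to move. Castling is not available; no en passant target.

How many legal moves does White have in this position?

4

White to move; king on a5.
In check: yes, from the black knight on c4.
Legal moves: Ka6, Kb5, Kb4, Ka4.
Count: 4.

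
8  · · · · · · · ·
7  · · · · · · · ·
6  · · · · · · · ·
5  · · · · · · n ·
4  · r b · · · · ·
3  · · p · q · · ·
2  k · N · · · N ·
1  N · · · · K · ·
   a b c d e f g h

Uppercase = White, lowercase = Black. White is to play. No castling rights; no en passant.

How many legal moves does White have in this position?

0

White to move; king on f1.
In check: yes, from the black bishop on c4.
Legal moves: none.
Count: 0.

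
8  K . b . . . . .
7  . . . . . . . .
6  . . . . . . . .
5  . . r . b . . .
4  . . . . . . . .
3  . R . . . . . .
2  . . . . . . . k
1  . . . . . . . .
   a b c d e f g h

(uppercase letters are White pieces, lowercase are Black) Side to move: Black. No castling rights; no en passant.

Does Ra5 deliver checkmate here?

yes

After Ra5: white king on a8; in check: yes, from the black rook on a5.
King squares — a7: attacked by Ra5; b7: attacked by Bc8; b8: attacked by Be5.
White has no legal moves → checkmate.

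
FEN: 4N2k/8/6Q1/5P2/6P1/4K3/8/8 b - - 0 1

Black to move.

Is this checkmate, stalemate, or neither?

Black to move; black king on h8.
In check: no.
King squares — g7: attacked by Qg6; h7: attacked by Qg6; g8: attacked by Qg6.
Legal moves for Black: none.
Not in check and no legal moves → stalemate.

stalemate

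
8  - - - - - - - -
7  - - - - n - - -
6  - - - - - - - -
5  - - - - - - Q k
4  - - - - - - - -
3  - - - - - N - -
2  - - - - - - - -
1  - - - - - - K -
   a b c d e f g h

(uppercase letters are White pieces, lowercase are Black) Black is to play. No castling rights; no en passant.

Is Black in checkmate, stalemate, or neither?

checkmate

Black to move; black king on h5.
In check: yes, from the white queen on g5.
King squares — g4: attacked by Qg5; h4: attacked by Nf3; g5: attacked by Nf3; g6: attacked by Qg5; h6: attacked by Qg5.
Legal moves for Black: none.
In check with no legal moves → checkmate.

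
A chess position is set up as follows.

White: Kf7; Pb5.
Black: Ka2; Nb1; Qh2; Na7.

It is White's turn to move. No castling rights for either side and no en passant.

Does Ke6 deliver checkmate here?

no

After Ke6: black king on a2; in check: no.
Black is not in check, so this cannot be checkmate.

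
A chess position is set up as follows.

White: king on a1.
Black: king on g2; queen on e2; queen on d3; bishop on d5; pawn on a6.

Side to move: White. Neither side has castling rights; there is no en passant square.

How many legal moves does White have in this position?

White to move; king on a1.
In check: no.
Legal moves: none.
Count: 0.

0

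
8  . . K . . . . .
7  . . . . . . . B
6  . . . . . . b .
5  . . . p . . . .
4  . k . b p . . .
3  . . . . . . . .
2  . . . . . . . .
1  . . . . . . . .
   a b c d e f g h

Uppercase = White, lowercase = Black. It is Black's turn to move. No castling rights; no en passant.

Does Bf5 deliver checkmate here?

no

After Bf5: white king on c8; in check: yes, from the black bishop on f5.
White has 5 legal replies: Kd8, Kb8, Kc7, Kb7, Bxf5.
In check but a legal move exists → not checkmate.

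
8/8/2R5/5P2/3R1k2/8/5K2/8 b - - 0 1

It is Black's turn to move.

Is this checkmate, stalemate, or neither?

neither

Black to move; black king on f4.
In check: yes, from the white rook on d4.
King squares — e3: attacked by Kf2; f3: attacked by Kf2; g3: attacked by Kf2; e4: attacked by Rd4; g4: attacked by Rd4; e5: available; f5: available; g5: available.
Legal moves for Black: Kg5, Kxf5, Ke5.
Black is in check but has 3 legal moves → neither.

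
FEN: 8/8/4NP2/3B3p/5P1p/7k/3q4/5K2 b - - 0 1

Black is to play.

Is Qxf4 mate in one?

After Qxf4: white king on f1; in check: yes, from the black queen on f4.
White has 5 legal replies: Ke2, Kg1, Ke1, Nxf4+, Bf3.
In check but a legal move exists → not checkmate.

no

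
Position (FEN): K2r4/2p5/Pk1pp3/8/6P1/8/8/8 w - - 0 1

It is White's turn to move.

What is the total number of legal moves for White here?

White to move; king on a8.
In check: yes, from the black rook on d8.
Legal moves: none.
Count: 0.

0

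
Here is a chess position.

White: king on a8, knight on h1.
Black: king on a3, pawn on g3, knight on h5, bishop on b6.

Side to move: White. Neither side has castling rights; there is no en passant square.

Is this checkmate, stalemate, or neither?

neither

White to move; white king on a8.
In check: no.
Legal moves for White: Kb8, Kb7, Nxg3, Nf2.
White has 4 legal moves and is not in check → neither.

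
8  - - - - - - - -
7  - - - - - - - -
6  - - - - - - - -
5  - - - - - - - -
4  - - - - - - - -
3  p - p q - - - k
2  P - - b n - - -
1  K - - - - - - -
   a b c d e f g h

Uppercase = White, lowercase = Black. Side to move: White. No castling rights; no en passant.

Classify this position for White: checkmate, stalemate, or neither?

stalemate

White to move; white king on a1.
In check: no.
King squares — b1: attacked by Qd3; a2: own pawn; b2: attacked by Pa3.
Legal moves for White: none.
Not in check and no legal moves → stalemate.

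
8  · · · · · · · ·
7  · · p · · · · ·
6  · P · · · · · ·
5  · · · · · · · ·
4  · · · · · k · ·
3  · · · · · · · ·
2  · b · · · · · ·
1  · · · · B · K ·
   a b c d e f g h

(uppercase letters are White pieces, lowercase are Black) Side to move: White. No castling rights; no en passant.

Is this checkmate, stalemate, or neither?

neither

White to move; white king on g1.
In check: no.
Legal moves for White: Kh2, Kg2, Kf2, Kh1, Kf1, Ba5, Bh4, Bb4, Bg3+, Bc3, Bf2, Bd2+, bxc7, b7.
White has 14 legal moves and is not in check → neither.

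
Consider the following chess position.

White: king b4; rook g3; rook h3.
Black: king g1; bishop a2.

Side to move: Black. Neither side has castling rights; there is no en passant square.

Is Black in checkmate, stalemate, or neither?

neither

Black to move; black king on g1.
In check: yes, from the white rook on g3.
Legal moves for Black: Kf2, Kf1.
Black is in check but has 2 legal moves → neither.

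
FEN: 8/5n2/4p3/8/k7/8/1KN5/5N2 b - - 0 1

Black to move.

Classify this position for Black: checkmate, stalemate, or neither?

neither

Black to move; black king on a4.
In check: no.
Legal moves for Black: Nh8, Nd8, Nh6, Nd6, Ng5, Ne5, Kb5, Ka5, e5.
Black has 9 legal moves and is not in check → neither.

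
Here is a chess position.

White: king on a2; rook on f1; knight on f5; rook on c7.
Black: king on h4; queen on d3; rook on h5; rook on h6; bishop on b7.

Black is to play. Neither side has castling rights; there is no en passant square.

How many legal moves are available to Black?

Black to move; king on h4.
In check: yes, from the white knight on f5.
Legal moves: Kg5, Kg4, Kh3, Rxf5, Qxf5.
Count: 5.

5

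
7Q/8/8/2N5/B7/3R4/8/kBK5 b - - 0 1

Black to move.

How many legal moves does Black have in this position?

Black to move; king on a1.
In check: yes, from the white queen on h8.
Legal moves: none.
Count: 0.

0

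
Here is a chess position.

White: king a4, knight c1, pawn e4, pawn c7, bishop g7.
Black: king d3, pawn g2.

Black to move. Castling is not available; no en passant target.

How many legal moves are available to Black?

5

Black to move; king on d3.
In check: yes, from the white knight on c1.
Legal moves: Kxe4, Kc4, Ke3, Kd2, Kc2.
Count: 5.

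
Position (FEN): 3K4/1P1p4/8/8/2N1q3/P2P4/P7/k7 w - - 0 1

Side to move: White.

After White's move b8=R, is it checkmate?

After b8=R: black king on a1; in check: no.
Black is not in check, so this cannot be checkmate.

no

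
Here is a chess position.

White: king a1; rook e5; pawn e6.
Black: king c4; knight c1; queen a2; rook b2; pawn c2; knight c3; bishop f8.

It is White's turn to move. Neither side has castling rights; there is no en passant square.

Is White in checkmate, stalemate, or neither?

White to move; white king on a1.
In check: yes, from the black queen on a2.
King squares — b1: attacked by Qa2; a2: attacked by Nc1; b2: attacked by Qa2.
Legal moves for White: none.
In check with no legal moves → checkmate.

checkmate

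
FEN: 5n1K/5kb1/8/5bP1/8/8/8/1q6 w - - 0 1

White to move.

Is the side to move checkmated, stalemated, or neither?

White to move; white king on h8.
In check: yes, from the black bishop on g7.
King squares — g7: attacked by Kf7; h7: attacked by Bf5; g8: attacked by Kf7.
Legal moves for White: none.
In check with no legal moves → checkmate.

checkmate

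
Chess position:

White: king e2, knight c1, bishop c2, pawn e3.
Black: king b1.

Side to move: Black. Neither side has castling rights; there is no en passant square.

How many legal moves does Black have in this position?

Black to move; king on b1.
In check: yes, from the white bishop on c2.
Legal moves: Kxc2, Kb2, Kxc1, Ka1.
Count: 4.

4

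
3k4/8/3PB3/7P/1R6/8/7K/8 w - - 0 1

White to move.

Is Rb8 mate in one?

yes

After Rb8: black king on d8; in check: yes, from the white rook on b8.
King squares — c7: attacked by Pd6; d7: attacked by Be6; e7: attacked by Pd6; c8: attacked by Be6; e8: attacked by Rb8.
Black has no legal moves → checkmate.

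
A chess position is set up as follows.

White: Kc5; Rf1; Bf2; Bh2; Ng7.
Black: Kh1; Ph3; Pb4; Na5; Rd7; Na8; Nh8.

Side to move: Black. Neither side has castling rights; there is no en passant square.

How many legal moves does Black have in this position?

Black to move; king on h1.
In check: yes, from the white rook on f1.
Legal moves: Kxh2, Kg2.
Count: 2.

2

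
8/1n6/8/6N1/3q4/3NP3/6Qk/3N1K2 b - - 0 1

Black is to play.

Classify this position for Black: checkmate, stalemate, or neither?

Black to move; black king on h2.
In check: yes, from the white queen on g2.
King squares — g1: attacked by Kf1; h1: attacked by Qg2; g2: attacked by Kf1; g3: attacked by Qg2; h3: attacked by Qg2.
Legal moves for Black: none.
In check with no legal moves → checkmate.

checkmate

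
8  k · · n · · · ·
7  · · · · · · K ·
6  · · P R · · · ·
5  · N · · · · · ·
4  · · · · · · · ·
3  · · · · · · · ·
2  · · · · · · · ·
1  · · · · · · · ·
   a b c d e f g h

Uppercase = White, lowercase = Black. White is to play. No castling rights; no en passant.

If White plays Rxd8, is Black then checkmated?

yes

After Rxd8: black king on a8; in check: yes, from the white rook on d8.
King squares — a7: attacked by Nb5; b7: attacked by Pc6; b8: attacked by Rd8.
Black has no legal moves → checkmate.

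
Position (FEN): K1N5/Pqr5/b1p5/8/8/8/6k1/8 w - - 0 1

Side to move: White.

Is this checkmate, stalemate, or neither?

checkmate

White to move; white king on a8.
In check: yes, from the black queen on b7.
King squares — a7: own pawn; b7: attacked by Ba6; b8: attacked by Qb7.
Legal moves for White: none.
In check with no legal moves → checkmate.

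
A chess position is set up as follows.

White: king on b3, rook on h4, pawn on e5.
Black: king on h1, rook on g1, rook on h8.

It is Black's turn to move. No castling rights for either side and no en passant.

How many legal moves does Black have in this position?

Black to move; king on h1.
In check: yes, from the white rook on h4.
Legal moves: Kg2, Rxh4.
Count: 2.

2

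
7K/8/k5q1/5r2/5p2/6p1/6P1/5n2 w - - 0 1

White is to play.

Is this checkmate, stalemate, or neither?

stalemate

White to move; white king on h8.
In check: no.
King squares — g7: attacked by Qg6; h7: attacked by Qg6; g8: attacked by Qg6.
Legal moves for White: none.
Not in check and no legal moves → stalemate.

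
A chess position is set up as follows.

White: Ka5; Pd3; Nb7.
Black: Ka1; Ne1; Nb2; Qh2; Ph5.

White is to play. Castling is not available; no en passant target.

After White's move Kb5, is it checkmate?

no

After Kb5: black king on a1; in check: no.
Black is not in check, so this cannot be checkmate.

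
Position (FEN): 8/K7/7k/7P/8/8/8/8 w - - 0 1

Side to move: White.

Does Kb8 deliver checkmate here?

After Kb8: black king on h6; in check: no.
Black is not in check, so this cannot be checkmate.

no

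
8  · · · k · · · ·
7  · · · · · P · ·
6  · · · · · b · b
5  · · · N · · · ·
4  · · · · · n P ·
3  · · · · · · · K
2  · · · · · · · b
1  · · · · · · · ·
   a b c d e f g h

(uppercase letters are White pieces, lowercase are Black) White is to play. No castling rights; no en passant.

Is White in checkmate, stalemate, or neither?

White to move; white king on h3.
In check: yes, from the black knight on f4.
Legal moves for White: Kxh2, Nxf4.
White is in check but has 2 legal moves → neither.

neither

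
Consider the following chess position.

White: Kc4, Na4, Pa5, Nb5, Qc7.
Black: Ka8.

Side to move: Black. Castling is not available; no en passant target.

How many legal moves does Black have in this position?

0

Black to move; king on a8.
In check: no.
Legal moves: none.
Count: 0.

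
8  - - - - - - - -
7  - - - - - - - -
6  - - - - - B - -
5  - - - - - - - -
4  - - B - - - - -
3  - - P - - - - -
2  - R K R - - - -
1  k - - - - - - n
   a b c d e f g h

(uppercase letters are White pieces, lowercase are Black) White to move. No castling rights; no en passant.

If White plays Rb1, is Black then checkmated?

After Rb1: black king on a1; in check: yes, from the white rook on b1.
King squares — b1: attacked by Kc2; a2: attacked by Bc4; b2: attacked by Rb1.
Black has no legal moves → checkmate.

yes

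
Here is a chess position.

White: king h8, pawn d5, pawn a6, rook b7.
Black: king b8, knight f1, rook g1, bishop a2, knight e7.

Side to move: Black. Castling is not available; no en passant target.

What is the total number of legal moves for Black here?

Black to move; king on b8.
In check: yes, from the white rook on b7.
Legal moves: Kc8, Ka8.
Count: 2.

2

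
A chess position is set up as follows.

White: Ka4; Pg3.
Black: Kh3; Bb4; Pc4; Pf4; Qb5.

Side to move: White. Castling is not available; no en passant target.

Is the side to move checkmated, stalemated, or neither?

White to move; white king on a4.
In check: yes, from the black queen on b5.
Legal moves for White: Kxb5.
White is in check but has 1 legal move → neither.

neither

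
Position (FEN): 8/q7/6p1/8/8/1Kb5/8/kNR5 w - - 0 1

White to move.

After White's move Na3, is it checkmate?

yes

After Na3: black king on a1; in check: yes, from the white rook on c1.
King squares — b1: attacked by Rc1; a2: attacked by Kb3; b2: attacked by Kb3.
Black has no legal moves → checkmate.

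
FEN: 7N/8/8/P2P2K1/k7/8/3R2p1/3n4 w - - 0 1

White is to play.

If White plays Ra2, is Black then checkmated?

After Ra2: black king on a4; in check: yes, from the white rook on a2.
Black has 3 legal replies: Kb5, Kb4, Kb3.
In check but a legal move exists → not checkmate.

no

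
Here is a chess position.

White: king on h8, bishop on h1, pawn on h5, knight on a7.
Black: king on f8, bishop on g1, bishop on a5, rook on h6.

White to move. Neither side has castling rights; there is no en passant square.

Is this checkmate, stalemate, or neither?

checkmate

White to move; white king on h8.
In check: yes, from the black rook on h6.
King squares — g7: attacked by Kf8; h7: attacked by Rh6; g8: attacked by Kf8.
Legal moves for White: none.
In check with no legal moves → checkmate.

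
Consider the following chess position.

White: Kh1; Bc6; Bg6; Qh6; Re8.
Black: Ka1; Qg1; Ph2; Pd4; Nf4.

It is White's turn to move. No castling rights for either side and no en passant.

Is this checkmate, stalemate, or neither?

checkmate

White to move; white king on h1.
In check: yes, from the black queen on g1.
King squares — g1: attacked by Ph2; g2: attacked by Qg1; h2: attacked by Qg1.
Legal moves for White: none.
In check with no legal moves → checkmate.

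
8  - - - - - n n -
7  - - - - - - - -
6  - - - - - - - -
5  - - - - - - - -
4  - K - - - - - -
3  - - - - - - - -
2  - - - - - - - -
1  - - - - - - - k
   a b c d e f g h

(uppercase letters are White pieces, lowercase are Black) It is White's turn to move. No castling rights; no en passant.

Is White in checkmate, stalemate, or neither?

White to move; white king on b4.
In check: no.
Legal moves for White: Kc5, Kb5, Ka5, Kc4, Ka4, Kc3, Kb3, Ka3.
White has 8 legal moves and is not in check → neither.

neither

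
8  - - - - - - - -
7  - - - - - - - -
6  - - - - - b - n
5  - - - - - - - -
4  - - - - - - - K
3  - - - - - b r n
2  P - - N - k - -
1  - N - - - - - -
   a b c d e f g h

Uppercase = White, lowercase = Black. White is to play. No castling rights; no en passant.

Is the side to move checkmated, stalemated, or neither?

checkmate

White to move; white king on h4.
In check: yes, from the black bishop on f6.
King squares — g3: attacked by Kf2; h3: attacked by Rg3; g4: attacked by Bf3; g5: attacked by Rg3; h5: attacked by Bf3.
Legal moves for White: none.
In check with no legal moves → checkmate.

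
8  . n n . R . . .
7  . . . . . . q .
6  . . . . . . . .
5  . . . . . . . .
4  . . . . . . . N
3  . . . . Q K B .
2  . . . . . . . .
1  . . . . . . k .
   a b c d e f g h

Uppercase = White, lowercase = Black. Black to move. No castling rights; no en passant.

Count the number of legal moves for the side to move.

2

Black to move; king on g1.
In check: yes, from the white queen on e3.
Legal moves: Kh1, Kf1.
Count: 2.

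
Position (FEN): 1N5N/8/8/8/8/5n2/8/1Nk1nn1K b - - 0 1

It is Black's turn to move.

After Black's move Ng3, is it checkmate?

After Ng3: white king on h1; in check: yes, from the black knight on g3.
King squares — g1: attacked by Nf3; g2: attacked by Ne1; h2: attacked by Nf3.
White has no legal moves → checkmate.

yes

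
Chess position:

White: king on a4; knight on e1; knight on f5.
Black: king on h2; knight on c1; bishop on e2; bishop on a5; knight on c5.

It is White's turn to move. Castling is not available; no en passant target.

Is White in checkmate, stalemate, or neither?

White to move; white king on a4.
In check: yes, from the black knight on c5.
King squares — a3: available; b3: attacked by Nc1; b4: attacked by Ba5; a5: available; b5: attacked by Be2.
Legal moves for White: Kxa5, Ka3.
White is in check but has 2 legal moves → neither.

neither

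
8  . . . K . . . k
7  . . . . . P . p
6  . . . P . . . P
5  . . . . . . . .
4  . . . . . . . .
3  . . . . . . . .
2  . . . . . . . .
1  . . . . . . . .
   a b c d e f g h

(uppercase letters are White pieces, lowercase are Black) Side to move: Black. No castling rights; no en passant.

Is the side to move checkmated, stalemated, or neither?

stalemate

Black to move; black king on h8.
In check: no.
King squares — g7: attacked by Ph6; h7: own pawn; g8: attacked by Pf7.
Legal moves for Black: none.
Not in check and no legal moves → stalemate.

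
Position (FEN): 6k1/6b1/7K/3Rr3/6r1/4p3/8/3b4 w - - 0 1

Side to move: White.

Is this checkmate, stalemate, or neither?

White to move; white king on h6.
In check: yes, from the black bishop on g7.
King squares — g5: attacked by Rg4; h5: attacked by Re5; g6: attacked by Rg4; g7: attacked by Rg4; h7: attacked by Kg8.
Legal moves for White: none.
In check with no legal moves → checkmate.

checkmate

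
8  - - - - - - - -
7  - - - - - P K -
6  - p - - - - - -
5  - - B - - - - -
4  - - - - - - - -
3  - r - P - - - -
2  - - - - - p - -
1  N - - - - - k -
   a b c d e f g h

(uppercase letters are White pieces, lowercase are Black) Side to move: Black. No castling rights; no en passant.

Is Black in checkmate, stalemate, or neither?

Black to move; black king on g1.
In check: no.
Legal moves for Black: Rb5, Rb4, Rxd3, Rc3, Ra3, Rb2, Rb1, Kh2, Kg2, Kh1, Kf1, bxc5, b5.
Black has 13 legal moves and is not in check → neither.

neither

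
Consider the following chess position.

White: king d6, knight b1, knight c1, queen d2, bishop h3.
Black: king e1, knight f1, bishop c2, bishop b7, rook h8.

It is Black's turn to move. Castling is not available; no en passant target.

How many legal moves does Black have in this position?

1

Black to move; king on e1.
In check: yes, from the white queen on d2.
Legal moves: Nxd2.
Count: 1.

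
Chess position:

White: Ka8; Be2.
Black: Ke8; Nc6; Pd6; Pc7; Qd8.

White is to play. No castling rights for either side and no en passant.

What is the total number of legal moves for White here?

1

White to move; king on a8.
In check: yes, from the black queen on d8.
Legal moves: Kb7.
Count: 1.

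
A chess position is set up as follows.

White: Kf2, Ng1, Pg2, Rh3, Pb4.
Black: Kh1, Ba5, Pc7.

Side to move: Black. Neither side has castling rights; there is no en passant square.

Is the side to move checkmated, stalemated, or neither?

checkmate

Black to move; black king on h1.
In check: yes, from the white rook on h3.
King squares — g1: attacked by Kf2; g2: attacked by Kf2; h2: attacked by Rh3.
Legal moves for Black: none.
In check with no legal moves → checkmate.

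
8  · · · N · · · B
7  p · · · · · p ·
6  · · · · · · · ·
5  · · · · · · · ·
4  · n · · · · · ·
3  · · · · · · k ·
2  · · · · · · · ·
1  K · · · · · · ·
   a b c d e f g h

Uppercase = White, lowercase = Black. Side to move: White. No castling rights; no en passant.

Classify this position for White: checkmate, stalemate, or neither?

White to move; white king on a1.
In check: no.
Legal moves for White: Bxg7, Nf7, Nb7, Ne6, Nc6, Kb2, Kb1.
White has 7 legal moves and is not in check → neither.

neither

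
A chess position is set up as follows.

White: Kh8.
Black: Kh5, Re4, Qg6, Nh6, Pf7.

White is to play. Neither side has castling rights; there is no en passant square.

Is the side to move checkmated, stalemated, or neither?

stalemate

White to move; white king on h8.
In check: no.
King squares — g7: attacked by Qg6; h7: attacked by Qg6; g8: attacked by Qg6.
Legal moves for White: none.
Not in check and no legal moves → stalemate.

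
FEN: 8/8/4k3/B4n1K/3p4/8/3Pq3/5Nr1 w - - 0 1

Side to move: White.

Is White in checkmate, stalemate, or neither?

checkmate

White to move; white king on h5.
In check: yes, from the black queen on e2.
King squares — g4: attacked by Rg1; h4: attacked by Nf5; g5: attacked by Rg1; g6: attacked by Rg1; h6: attacked by Nf5.
Legal moves for White: none.
In check with no legal moves → checkmate.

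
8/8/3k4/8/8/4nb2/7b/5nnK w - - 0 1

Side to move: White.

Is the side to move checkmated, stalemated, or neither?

White to move; white king on h1.
In check: yes, from the black bishop on f3.
King squares — g1: attacked by Bh2; g2: attacked by Ne3; h2: attacked by Nf1.
Legal moves for White: none.
In check with no legal moves → checkmate.

checkmate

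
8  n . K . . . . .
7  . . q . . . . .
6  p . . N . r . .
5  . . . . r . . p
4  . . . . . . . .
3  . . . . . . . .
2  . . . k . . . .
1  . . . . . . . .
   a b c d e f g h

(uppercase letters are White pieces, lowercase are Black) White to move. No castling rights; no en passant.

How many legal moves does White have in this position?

0

White to move; king on c8.
In check: yes, from the black queen on c7.
Legal moves: none.
Count: 0.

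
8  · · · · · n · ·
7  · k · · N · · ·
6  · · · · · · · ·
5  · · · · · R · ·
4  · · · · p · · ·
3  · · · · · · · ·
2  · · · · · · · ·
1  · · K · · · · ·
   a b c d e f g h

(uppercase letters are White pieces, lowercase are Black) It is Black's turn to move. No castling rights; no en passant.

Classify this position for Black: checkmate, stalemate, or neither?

Black to move; black king on b7.
In check: no.
Legal moves for Black: Nh7, Nd7, Ng6, Ne6, Kb8, Ka8, Kc7, Ka7, Kb6, Ka6, e3.
Black has 11 legal moves and is not in check → neither.

neither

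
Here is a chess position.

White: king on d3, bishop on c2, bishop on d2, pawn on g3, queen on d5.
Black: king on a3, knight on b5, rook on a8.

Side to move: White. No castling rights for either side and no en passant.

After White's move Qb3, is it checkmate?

After Qb3: black king on a3; in check: yes, from the white queen on b3.
King squares — a2: attacked by Qb3; b2: attacked by Qb3; b3: attacked by Bc2; a4: attacked by Qb3; b4: attacked by Bd2.
Black has no legal moves → checkmate.

yes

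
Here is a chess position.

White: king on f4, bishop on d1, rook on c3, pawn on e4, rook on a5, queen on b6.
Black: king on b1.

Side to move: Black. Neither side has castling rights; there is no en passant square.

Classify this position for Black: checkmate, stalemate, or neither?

checkmate

Black to move; black king on b1.
In check: yes, from the white queen on b6.
King squares — a1: attacked by Ra5; c1: attacked by Rc3; a2: attacked by Ra5; b2: attacked by Qb6; c2: attacked by Bd1.
Legal moves for Black: none.
In check with no legal moves → checkmate.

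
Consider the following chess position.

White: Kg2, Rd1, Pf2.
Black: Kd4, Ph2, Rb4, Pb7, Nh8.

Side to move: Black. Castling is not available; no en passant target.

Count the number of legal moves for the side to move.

5

Black to move; king on d4.
In check: yes, from the white rook on d1.
Legal moves: Ke5, Kc5, Ke4, Kc4, Kc3.
Count: 5.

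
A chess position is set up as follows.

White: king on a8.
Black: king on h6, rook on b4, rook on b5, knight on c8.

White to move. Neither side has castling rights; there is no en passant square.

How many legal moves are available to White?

0

White to move; king on a8.
In check: no.
Legal moves: none.
Count: 0.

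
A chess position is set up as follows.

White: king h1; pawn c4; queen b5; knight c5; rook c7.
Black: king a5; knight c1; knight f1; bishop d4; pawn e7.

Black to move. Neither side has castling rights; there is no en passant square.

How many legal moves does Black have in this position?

Black to move; king on a5.
In check: yes, from the white queen on b5.
Legal moves: none.
Count: 0.

0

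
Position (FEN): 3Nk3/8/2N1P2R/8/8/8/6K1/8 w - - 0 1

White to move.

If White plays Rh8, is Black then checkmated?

After Rh8: black king on e8; in check: yes, from the white rook on h8.
King squares — d7: attacked by Pe6; e7: attacked by Nc6; f7: attacked by Pe6; d8: attacked by Nc6; f8: attacked by Rh8.
Black has no legal moves → checkmate.

yes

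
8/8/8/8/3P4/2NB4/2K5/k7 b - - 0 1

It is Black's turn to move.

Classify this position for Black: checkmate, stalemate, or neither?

Black to move; black king on a1.
In check: no.
King squares — b1: attacked by Kc2; a2: attacked by Nc3; b2: attacked by Kc2.
Legal moves for Black: none.
Not in check and no legal moves → stalemate.

stalemate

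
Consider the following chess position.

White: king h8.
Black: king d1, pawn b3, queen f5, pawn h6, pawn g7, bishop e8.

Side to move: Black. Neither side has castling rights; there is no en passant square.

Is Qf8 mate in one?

no

After Qf8: white king on h8; in check: yes, from the black queen on f8.
White has 1 legal reply: Kh7.
In check but a legal move exists → not checkmate.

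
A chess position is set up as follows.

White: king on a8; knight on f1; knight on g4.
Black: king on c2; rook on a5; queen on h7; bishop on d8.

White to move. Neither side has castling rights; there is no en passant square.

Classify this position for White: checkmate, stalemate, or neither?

White to move; white king on a8.
In check: yes, from the black rook on a5.
King squares — a7: attacked by Ra5; b7: attacked by Qh7; b8: available.
Legal moves for White: Kb8.
White is in check but has 1 legal move → neither.

neither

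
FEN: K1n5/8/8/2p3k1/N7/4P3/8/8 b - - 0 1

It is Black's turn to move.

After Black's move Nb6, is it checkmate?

After Nb6: white king on a8; in check: yes, from the black knight on b6.
White has 4 legal replies: Kb8, Kb7, Ka7, Nxb6.
In check but a legal move exists → not checkmate.

no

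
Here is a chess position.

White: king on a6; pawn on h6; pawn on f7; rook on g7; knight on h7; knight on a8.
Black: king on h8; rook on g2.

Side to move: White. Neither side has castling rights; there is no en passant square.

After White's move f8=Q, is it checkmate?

After f8=Q: black king on h8; in check: yes, from the white queen on f8.
King squares — g7: attacked by Ph6; h7: attacked by Rg7; g8: attacked by Rg7.
Black has no legal moves → checkmate.

yes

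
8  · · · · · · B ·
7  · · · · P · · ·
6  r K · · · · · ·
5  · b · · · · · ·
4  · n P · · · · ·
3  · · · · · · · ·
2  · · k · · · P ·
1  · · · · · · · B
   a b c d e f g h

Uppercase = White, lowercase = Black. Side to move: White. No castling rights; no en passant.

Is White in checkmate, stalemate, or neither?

White to move; white king on b6.
In check: yes, from the black rook on a6.
Legal moves for White: Kc7, Kb7, Kc5, Kxb5.
White is in check but has 4 legal moves → neither.

neither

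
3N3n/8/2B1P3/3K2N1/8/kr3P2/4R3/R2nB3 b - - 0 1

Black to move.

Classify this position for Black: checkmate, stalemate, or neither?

Black to move; black king on a3.
In check: yes, from the white rook on a1.
King squares — a2: attacked by Ra1; b2: attacked by Re2; b3: own rook; a4: attacked by Ra1; b4: attacked by Be1.
Legal moves for Black: none.
In check with no legal moves → checkmate.

checkmate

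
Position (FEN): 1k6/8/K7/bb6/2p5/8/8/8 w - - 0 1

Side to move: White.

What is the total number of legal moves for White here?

2

White to move; king on a6.
In check: yes, from the black bishop on b5.
Legal moves: Kxb5, Kxa5.
Count: 2.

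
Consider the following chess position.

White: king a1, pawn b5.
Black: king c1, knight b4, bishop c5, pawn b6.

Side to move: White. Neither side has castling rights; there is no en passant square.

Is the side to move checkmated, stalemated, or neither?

White to move; white king on a1.
In check: no.
King squares — b1: attacked by Kc1; a2: attacked by Nb4; b2: attacked by Kc1.
Legal moves for White: none.
Not in check and no legal moves → stalemate.

stalemate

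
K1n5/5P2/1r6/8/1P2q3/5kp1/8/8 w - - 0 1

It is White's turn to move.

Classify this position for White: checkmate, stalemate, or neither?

checkmate

White to move; white king on a8.
In check: yes, from the black queen on e4.
King squares — a7: attacked by Nc8; b7: attacked by Qe4; b8: attacked by Rb6.
Legal moves for White: none.
In check with no legal moves → checkmate.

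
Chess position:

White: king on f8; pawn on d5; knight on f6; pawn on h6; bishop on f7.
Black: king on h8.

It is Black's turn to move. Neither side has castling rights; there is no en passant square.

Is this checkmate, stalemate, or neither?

Black to move; black king on h8.
In check: no.
King squares — g7: attacked by Ph6; h7: attacked by Nf6; g8: attacked by Nf6.
Legal moves for Black: none.
Not in check and no legal moves → stalemate.

stalemate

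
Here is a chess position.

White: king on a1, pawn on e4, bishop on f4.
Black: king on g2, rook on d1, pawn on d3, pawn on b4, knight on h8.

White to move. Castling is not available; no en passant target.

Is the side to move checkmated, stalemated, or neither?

White to move; white king on a1.
In check: yes, from the black rook on d1.
King squares — b1: attacked by Rd1; a2: available; b2: available.
Legal moves for White: Kb2, Ka2, Bc1.
White is in check but has 3 legal moves → neither.

neither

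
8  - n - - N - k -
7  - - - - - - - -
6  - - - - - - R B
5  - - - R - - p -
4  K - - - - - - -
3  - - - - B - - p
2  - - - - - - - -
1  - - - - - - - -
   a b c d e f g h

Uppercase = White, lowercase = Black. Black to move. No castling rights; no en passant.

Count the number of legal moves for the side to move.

Black to move; king on g8.
In check: yes, from the white rook on g6.
Legal moves: Kh8, Kh7, Kf7.
Count: 3.

3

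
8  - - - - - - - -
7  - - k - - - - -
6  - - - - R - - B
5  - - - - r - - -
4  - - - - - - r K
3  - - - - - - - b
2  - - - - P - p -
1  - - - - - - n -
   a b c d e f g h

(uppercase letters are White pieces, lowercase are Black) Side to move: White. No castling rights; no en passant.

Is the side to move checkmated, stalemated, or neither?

White to move; white king on h4.
In check: yes, from the black rook on g4.
King squares — g3: attacked by Rg4; h3: attacked by Ng1; g4: attacked by Bh3; g5: attacked by Rg4; h5: attacked by Re5.
Legal moves for White: none.
In check with no legal moves → checkmate.

checkmate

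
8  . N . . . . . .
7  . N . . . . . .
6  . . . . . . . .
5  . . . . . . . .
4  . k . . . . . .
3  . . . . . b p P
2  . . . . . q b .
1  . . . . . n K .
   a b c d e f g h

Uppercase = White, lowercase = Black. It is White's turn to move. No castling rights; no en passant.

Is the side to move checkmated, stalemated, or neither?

White to move; white king on g1.
In check: yes, from the black queen on f2.
King squares — f1: attacked by Qf2; h1: attacked by Bg2; f2: attacked by Pg3; g2: attacked by Qf2; h2: attacked by Nf1.
Legal moves for White: none.
In check with no legal moves → checkmate.

checkmate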